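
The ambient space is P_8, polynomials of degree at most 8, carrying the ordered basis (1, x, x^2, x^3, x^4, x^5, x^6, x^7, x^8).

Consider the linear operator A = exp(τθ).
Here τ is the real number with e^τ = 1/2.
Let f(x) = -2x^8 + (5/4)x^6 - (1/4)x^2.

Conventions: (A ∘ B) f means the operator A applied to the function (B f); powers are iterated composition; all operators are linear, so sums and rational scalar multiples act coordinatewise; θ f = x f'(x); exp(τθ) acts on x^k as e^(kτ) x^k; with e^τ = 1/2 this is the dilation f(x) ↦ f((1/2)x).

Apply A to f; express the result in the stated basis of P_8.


the result is g(x) = -(1/128)x^8 + (5/256)x^6 - (1/16)x^2

exp(τθ) x^k = e^(kτ) x^k; with e^τ = 1/2 this sends x^k to (1/2)^k x^k
x^2 ↦ 1/4 x^2
x^6 ↦ 1/64 x^6
x^8 ↦ 1/256 x^8
applying this coordinatewise to f: exp(τθ) f = -(1/128)x^8 + (5/256)x^6 - (1/16)x^2


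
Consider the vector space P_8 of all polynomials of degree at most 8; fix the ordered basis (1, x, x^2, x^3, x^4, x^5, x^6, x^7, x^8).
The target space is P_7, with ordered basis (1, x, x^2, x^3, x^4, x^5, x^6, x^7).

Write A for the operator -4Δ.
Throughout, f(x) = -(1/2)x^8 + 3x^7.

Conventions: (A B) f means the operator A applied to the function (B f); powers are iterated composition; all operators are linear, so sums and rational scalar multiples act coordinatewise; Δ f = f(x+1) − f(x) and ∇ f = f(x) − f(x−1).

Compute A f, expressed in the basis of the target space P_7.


Δ f = -4x^7 + 7x^6 + 35x^5 + 70x^4 + 77x^3 + 49x^2 + 17x + 5/2
(-4Δ) f = 16x^7 - 28x^6 - 140x^5 - 280x^4 - 308x^3 - 196x^2 - 68x - 10

g(x) = 16x^7 - 28x^6 - 140x^5 - 280x^4 - 308x^3 - 196x^2 - 68x - 10


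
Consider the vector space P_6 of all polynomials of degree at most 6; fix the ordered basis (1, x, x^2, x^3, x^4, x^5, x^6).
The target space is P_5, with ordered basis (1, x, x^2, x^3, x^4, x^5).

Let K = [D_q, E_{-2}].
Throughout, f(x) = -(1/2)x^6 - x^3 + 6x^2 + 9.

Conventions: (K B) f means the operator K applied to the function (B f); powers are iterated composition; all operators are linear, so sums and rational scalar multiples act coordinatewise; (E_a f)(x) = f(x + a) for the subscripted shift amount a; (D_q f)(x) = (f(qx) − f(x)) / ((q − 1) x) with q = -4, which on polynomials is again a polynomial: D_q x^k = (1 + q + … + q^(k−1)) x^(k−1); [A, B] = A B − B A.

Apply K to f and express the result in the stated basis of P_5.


the image equals g(x) = 5325x^4 - 14850x^3 + 33800x^2 - 32470x + 13180

E_{-2} f = -(1/2)x^6 + 6x^5 - 30x^4 + 79x^3 - 108x^2 + 60x + 9
D_q E_{-2} f = (819/2)x^5 + 1230x^4 + 1530x^3 + 1027x^2 + 324x + 60
D_q f = (819/2)x^5 - 13x^2 - 18x
E_{-2} D_q f = (819/2)x^5 - 4095x^4 + 16380x^3 - 32773x^2 + 32794x - 13120
[D_q, E_{-2}] f = 5325x^4 - 14850x^3 + 33800x^2 - 32470x + 13180


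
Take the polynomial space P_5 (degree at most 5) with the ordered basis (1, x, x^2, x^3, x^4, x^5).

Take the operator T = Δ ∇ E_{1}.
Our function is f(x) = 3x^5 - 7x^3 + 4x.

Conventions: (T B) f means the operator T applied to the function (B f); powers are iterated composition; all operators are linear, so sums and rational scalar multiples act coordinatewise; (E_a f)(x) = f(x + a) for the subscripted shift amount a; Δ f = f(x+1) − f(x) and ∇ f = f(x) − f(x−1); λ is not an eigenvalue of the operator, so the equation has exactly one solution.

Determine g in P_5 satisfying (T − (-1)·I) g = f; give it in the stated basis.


g(x) = 3x^5 - 67x^3 - 180x^2 + 196x + 672

write g with unknown coordinates in the stated basis and equate coefficients in (T − (-1)·I) g = f
solving from the highest basis element down gives g = 3x^5 - 67x^3 - 180x^2 + 196x + 672
check: T g = 60x^3 + 180x^2 - 192x - 672
so T g − (-1)·g = 3x^5 - 7x^3 + 4x = f ✓


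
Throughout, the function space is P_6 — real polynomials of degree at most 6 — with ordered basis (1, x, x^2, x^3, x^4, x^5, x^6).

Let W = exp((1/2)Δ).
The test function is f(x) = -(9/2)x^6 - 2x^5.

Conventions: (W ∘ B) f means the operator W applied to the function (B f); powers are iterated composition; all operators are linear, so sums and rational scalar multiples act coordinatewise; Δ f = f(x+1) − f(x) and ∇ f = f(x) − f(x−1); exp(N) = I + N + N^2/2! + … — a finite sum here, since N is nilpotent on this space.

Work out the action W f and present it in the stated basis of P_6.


g(x) = -(9/2)x^6 - (31/2)x^5 - (445/8)x^4 - (555/4)x^3 - (7495/32)x^2 - (7919/32)x - 15907/128

order-1 term: -(27/2)x^5 - (155/4)x^4 - 55x^3 - (175/4)x^2 - (37/2)x - 13/4
order-2 term: -(135/8)x^4 - (145/2)x^3 - (1065/8)x^2 - (475/4)x - 339/8
order-3 term: -(45/4)x^3 - (425/8)x^2 - (735/8)x - 455/8
order-4 term: -(135/32)x^2 - (35/2)x - 625/32
order-5 term: -(27/32)x - 139/64
order-6 term: -9/128
the series for exp((1/2)Δ) f terminates at order 6
exp((1/2)Δ) f = -(9/2)x^6 - (31/2)x^5 - (445/8)x^4 - (555/4)x^3 - (7495/32)x^2 - (7919/32)x - 15907/128


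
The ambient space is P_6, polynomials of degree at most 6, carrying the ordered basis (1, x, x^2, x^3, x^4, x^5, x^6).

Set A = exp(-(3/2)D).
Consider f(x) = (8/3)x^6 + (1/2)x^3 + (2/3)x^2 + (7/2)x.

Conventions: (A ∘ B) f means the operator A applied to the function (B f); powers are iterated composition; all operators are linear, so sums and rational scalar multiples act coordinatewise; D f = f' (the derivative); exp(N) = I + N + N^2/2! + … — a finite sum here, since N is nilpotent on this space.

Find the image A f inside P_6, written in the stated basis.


the image equals g(x) = (8/3)x^6 - 24x^5 + 90x^4 - (359/2)x^3 + (2411/12)x^2 - (933/8)x + 399/16

order-1 term: -24x^5 - (9/4)x^2 - 2x - 21/4
order-2 term: 90x^4 + (27/8)x + 3/2
order-3 term: -180x^3 - 27/16
order-4 term: (405/2)x^2
order-5 term: -(243/2)x
order-6 term: 243/8
the series for exp(-(3/2)D) f terminates at order 6
exp(-(3/2)D) f = (8/3)x^6 - 24x^5 + 90x^4 - (359/2)x^3 + (2411/12)x^2 - (933/8)x + 399/16


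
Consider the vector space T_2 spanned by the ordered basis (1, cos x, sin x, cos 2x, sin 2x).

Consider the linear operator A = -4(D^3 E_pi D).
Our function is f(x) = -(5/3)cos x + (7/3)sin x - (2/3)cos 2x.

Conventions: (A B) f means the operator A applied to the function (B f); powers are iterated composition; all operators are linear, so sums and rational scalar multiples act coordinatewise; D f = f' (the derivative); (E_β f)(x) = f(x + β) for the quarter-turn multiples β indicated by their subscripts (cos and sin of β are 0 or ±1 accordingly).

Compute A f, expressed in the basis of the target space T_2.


D f = (7/3)cos x + (5/3)sin x + (4/3)sin 2x
E_pi D f = -(7/3)cos x - (5/3)sin x + (4/3)sin 2x
D E_pi D f = -(5/3)cos x + (7/3)sin x + (8/3)cos 2x
D D E_pi D f = (7/3)cos x + (5/3)sin x - (16/3)sin 2x
D D D E_pi D f = (5/3)cos x - (7/3)sin x - (32/3)cos 2x
(-4(D^3 E_pi D)) f = -(20/3)cos x + (28/3)sin x + (128/3)cos 2x

the image equals g(x) = -(20/3)cos x + (28/3)sin x + (128/3)cos 2x


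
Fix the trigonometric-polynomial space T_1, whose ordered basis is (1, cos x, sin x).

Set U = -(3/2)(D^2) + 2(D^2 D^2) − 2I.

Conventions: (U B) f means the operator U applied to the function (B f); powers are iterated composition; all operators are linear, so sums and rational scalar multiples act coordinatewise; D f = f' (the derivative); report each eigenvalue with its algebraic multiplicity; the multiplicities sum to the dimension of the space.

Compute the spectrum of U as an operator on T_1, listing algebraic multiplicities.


image of 1: -2
image of cos x: (3/2)cos x
image of sin x: (3/2)sin x
the matrix is diagonal; its diagonal is (-2, 3/2, 3/2)
for a triangular matrix the eigenvalues are the diagonal entries, with algebraic multiplicity their repetition count

λ = -2 (multiplicity 1), λ = 3/2 (multiplicity 2)


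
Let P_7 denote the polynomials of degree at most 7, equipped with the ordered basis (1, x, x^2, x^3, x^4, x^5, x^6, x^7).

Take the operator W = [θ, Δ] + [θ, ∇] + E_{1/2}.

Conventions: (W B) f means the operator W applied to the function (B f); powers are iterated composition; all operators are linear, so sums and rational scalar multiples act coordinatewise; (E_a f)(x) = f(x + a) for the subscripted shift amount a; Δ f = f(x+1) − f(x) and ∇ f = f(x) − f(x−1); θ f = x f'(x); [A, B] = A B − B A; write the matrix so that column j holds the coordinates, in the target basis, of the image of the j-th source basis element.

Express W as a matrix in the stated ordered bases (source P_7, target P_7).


the matrix is [[1, -3/2, 1/4, -47/8, 1/16, -319/32, 1/64, -1791/128]; [0, 1, -3, 3/4, -47/2, 5/16, -957/16, 7/64]; [0, 0, 1, -9/2, 3/2, -235/4, 15/16, -6699/32]; [0, 0, 0, 1, -6, 5/2, -235/2, 35/16]; [0, 0, 0, 0, 1, -15/2, 15/4, -1645/8]; [0, 0, 0, 0, 0, 1, -9, 21/4]; [0, 0, 0, 0, 0, 0, 1, -21/2]; [0, 0, 0, 0, 0, 0, 0, 1]] (rows listed top to bottom)

image of 1: 1
image of x: x - 3/2
image of x^2: x^2 - 3x + 1/4
image of x^3: x^3 - (9/2)x^2 + (3/4)x - 47/8
image of x^4: x^4 - 6x^3 + (3/2)x^2 - (47/2)x + 1/16
image of x^5: x^5 - (15/2)x^4 + (5/2)x^3 - (235/4)x^2 + (5/16)x - 319/32
image of x^6: x^6 - 9x^5 + (15/4)x^4 - (235/2)x^3 + (15/16)x^2 - (957/16)x + 1/64
image of x^7: x^7 - (21/2)x^6 + (21/4)x^5 - (1645/8)x^4 + (35/16)x^3 - (6699/32)x^2 + (7/64)x - 1791/128
each image's coordinates form column j of the matrix


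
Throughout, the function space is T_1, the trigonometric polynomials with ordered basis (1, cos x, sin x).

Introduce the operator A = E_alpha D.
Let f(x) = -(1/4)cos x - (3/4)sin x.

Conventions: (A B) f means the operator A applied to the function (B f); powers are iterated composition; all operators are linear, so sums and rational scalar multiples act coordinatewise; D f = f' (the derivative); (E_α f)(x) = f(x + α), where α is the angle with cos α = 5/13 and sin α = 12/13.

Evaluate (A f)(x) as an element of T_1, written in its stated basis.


D f = -(3/4)cos x + (1/4)sin x
E_alpha D f = -(3/52)cos x + (41/52)sin x

the image equals g(x) = -(3/52)cos x + (41/52)sin x


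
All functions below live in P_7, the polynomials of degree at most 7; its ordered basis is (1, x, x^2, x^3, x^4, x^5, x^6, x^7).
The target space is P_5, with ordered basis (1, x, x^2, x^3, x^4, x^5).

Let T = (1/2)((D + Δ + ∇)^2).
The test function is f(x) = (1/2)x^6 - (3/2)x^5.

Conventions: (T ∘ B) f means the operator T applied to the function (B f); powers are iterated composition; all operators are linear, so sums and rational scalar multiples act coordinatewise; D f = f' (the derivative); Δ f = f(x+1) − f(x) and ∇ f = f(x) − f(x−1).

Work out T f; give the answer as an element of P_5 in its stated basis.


D f = 3x^5 - (15/2)x^4
Δ f = 3x^5 - 5x^3 - (15/2)x^2 - (9/2)x - 1
∇ f = 3x^5 - 15x^4 + 25x^3 - (45/2)x^2 + (21/2)x - 2
(D + Δ + ∇) f = 9x^5 - (45/2)x^4 + 20x^3 - 30x^2 + 6x - 3
D (D + Δ + ∇) f = 45x^4 - 90x^3 + 60x^2 - 60x + 6
Δ (D + Δ + ∇) f = 45x^4 + 15x^2 - 45x - 35/2
∇ (D + Δ + ∇) f = 45x^4 - 180x^3 + 285x^2 - 255x + 175/2
(D + Δ + ∇) (D + Δ + ∇) f = 135x^4 - 270x^3 + 360x^2 - 360x + 76
((1/2)((D + Δ + ∇)^2)) f = (135/2)x^4 - 135x^3 + 180x^2 - 180x + 38

the image equals g(x) = (135/2)x^4 - 135x^3 + 180x^2 - 180x + 38


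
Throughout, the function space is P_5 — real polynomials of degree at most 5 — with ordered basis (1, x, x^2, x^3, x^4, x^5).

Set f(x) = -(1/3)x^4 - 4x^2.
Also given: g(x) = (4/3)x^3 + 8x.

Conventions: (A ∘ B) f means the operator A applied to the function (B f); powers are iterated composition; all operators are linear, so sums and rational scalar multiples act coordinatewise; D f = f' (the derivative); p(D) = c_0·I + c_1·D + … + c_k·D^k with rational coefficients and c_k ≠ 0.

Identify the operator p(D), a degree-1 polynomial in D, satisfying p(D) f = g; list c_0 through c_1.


D^0 f = -(1/3)x^4 - 4x^2
D^1 f = -(4/3)x^3 - 8x
matching coefficients of g against c_0 f + c_1 Df + … from the top degree down determines the c_i
solution: c_0 = 0, c_1 = -1

c_0 = 0, c_1 = -1


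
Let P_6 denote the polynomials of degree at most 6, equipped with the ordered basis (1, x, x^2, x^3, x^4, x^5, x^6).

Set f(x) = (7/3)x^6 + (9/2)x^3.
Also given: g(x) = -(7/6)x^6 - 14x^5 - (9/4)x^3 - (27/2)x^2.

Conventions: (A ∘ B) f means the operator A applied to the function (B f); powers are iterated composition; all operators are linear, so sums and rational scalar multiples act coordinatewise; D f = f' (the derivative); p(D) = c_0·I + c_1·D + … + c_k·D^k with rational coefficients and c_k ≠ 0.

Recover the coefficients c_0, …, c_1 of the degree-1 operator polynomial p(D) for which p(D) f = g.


D^0 f = (7/3)x^6 + (9/2)x^3
D^1 f = 14x^5 + (27/2)x^2
matching coefficients of g against c_0 f + c_1 Df + … from the top degree down determines the c_i
solution: c_0 = -1/2, c_1 = -1

c_0 = -1/2, c_1 = -1


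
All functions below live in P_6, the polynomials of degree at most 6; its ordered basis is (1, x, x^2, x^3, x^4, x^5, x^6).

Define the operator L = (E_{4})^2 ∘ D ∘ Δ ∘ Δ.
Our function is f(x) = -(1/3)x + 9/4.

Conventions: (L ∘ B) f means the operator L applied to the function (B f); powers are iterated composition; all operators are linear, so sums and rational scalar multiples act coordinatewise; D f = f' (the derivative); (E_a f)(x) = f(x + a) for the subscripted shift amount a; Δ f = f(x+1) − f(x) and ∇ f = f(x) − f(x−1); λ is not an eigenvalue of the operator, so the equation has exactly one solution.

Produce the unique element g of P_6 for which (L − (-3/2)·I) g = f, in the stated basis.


write g with unknown coordinates in the stated basis and equate coefficients in (L − (-3/2)·I) g = f
solving from the highest basis element down gives g = -(2/9)x + 3/2
check: L g = 0
so L g − (-3/2)·g = -(1/3)x + 9/4 = f ✓

the result is g(x) = -(2/9)x + 3/2


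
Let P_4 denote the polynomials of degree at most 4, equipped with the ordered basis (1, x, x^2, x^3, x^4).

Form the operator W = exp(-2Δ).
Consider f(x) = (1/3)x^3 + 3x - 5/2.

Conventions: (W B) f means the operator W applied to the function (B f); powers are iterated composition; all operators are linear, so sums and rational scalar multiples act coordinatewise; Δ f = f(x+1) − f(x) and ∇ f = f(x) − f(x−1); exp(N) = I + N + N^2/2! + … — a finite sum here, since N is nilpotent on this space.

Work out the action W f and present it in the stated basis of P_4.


the result is g(x) = (1/3)x^3 - 2x^2 + 5x - 47/6

order-1 term: -2x^2 - 2x - 20/3
order-2 term: 4x + 4
order-3 term: -8/3
the series for exp(-2Δ) f terminates at order 3
exp(-2Δ) f = (1/3)x^3 - 2x^2 + 5x - 47/6


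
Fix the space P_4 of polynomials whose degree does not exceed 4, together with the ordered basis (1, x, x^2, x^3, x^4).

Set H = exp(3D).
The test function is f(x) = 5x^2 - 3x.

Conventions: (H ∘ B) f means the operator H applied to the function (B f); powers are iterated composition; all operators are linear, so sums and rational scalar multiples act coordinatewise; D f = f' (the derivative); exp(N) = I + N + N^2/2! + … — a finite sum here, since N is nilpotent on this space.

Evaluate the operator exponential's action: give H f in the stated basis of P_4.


the image equals g(x) = 5x^2 + 27x + 36

order-1 term: 30x - 9
order-2 term: 45
the series for exp(3D) f terminates at order 2
exp(3D) f = 5x^2 + 27x + 36


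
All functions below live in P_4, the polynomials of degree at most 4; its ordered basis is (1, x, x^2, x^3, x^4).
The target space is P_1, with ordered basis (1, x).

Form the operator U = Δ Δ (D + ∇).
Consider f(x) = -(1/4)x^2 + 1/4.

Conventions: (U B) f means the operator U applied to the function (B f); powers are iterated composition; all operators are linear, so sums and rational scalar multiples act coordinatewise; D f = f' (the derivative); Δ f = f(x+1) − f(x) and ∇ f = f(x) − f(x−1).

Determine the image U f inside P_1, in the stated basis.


the result is g(x) = 0

D f = -(1/2)x
∇ f = -(1/2)x + 1/4
(D + ∇) f = -x + 1/4
Δ (D + ∇) f = -1
Δ Δ (D + ∇) f = 0


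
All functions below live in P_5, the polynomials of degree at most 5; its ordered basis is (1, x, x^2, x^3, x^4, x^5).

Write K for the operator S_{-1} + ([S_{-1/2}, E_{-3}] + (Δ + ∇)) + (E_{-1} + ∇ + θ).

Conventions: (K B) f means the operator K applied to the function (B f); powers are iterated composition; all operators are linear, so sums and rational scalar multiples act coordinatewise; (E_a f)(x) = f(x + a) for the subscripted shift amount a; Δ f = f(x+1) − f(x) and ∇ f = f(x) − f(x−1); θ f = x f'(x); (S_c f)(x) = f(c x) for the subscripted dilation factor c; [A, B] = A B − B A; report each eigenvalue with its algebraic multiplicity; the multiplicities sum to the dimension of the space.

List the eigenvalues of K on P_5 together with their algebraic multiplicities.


λ = 1 (multiplicity 1), λ = 2 (multiplicity 1), λ = 3 (multiplicity 1), λ = 4 (multiplicity 1), λ = 5 (multiplicity 1), λ = 6 (multiplicity 1)

image of 1: 2
image of x: x - 5/2
image of x^2: 4x^2 + (17/2)x + 27/4
image of x^3: 3x^3 + (21/8)x^2 - (81/8)x - 227/8
image of x^4: 6x^4 + (41/4)x^3 + (81/8)x^2 + (275/4)x + 1215/16
image of x^5: 5x^5 + (275/32)x^4 - (135/16)x^3 - (895/16)x^2 - (6075/32)x - 7955/32
the matrix is upper triangular; its diagonal is (2, 1, 4, 3, 6, 5)
for a triangular matrix the eigenvalues are the diagonal entries, with algebraic multiplicity their repetition count


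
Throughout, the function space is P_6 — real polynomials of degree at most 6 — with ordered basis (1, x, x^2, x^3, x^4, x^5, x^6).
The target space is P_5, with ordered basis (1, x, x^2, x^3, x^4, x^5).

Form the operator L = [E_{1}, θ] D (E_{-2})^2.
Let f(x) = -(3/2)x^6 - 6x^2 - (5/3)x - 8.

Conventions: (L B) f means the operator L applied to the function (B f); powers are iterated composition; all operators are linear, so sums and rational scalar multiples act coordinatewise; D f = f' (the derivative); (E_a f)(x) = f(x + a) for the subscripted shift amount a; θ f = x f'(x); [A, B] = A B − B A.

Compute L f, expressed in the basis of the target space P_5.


E_{-2} f = -(3/2)x^6 + 18x^5 - 90x^4 + 240x^3 - 366x^2 + (931/3)x - 374/3
E_{-2} E_{-2} f = -(3/2)x^6 + 36x^5 - 360x^4 + 1920x^3 - 5766x^2 + (27787/3)x - 18724/3
D (E_{-2})^2 f = -9x^5 + 180x^4 - 1440x^3 + 5760x^2 - 11532x + 27787/3
θ D (E_{-2})^2 f = -45x^5 + 720x^4 - 4320x^3 + 11520x^2 - 11532x
E_{1} θ D (E_{-2})^2 f = -45x^5 + 495x^4 - 1890x^3 + 2430x^2 + 1203x - 3657
E_{1} D (E_{-2})^2 f = -9x^5 + 135x^4 - 810x^3 + 2430x^2 - 3657x + 6664/3
θ E_{1} D (E_{-2})^2 f = -45x^5 + 540x^4 - 2430x^3 + 4860x^2 - 3657x
[E_{1}, θ] D (E_{-2})^2 f = -45x^4 + 540x^3 - 2430x^2 + 4860x - 3657

the result is g(x) = -45x^4 + 540x^3 - 2430x^2 + 4860x - 3657


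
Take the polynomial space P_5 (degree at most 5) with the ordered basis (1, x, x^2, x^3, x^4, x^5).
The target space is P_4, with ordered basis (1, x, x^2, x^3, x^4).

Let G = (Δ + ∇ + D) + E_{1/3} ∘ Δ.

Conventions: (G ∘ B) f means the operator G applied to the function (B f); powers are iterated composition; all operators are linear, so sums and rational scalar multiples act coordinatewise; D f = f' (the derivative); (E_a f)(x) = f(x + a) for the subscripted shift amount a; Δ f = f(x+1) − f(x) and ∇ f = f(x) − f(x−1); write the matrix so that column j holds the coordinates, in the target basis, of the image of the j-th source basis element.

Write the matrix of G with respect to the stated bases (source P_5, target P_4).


the matrix is [[0, 4, 5/3, 13/3, 85/27, 503/81]; [0, 0, 8, 5, 52/3, 425/27]; [0, 0, 0, 12, 10, 130/3]; [0, 0, 0, 0, 16, 50/3]; [0, 0, 0, 0, 0, 20]] (rows listed top to bottom)

image of 1: 0
image of x: 4
image of x^2: 8x + 5/3
image of x^3: 12x^2 + 5x + 13/3
image of x^4: 16x^3 + 10x^2 + (52/3)x + 85/27
image of x^5: 20x^4 + (50/3)x^3 + (130/3)x^2 + (425/27)x + 503/81
each image's coordinates form column j of the matrix


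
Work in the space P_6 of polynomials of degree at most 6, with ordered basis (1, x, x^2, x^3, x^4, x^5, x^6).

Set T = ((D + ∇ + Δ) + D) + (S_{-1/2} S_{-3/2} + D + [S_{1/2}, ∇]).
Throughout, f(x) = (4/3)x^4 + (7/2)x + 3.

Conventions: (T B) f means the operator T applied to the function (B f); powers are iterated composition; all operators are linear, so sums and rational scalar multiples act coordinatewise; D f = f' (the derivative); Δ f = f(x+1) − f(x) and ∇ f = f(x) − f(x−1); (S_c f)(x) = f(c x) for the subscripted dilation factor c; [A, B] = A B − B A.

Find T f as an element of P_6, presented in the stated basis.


the result is g(x) = (27/64)x^4 + 27x^3 - (3/2)x^2 + (125/8)x + 21

D f = (16/3)x^3 + 7/2
∇ f = (16/3)x^3 - 8x^2 + (16/3)x + 13/6
Δ f = (16/3)x^3 + 8x^2 + (16/3)x + 29/6
(D + ∇ + Δ) f = 16x^3 + (32/3)x + 21/2
D f = (16/3)x^3 + 7/2
((D + ∇ + Δ) + D) f = (64/3)x^3 + (32/3)x + 14
S_{-3/2} f = (27/4)x^4 - (21/4)x + 3
S_{-1/2} S_{-3/2} f = (27/64)x^4 + (21/8)x + 3
D f = (16/3)x^3 + 7/2
∇ f = (16/3)x^3 - 8x^2 + (16/3)x + 13/6
S_{1/2} ∇ f = (2/3)x^3 - 2x^2 + (8/3)x + 13/6
S_{1/2} f = (1/12)x^4 + (7/4)x + 3
∇ S_{1/2} f = (1/3)x^3 - (1/2)x^2 + (1/3)x + 5/3
[S_{1/2}, ∇] f = (1/3)x^3 - (3/2)x^2 + (7/3)x + 1/2
(S_{-1/2} S_{-3/2} + D + [S_{1/2}, ∇]) f = (27/64)x^4 + (17/3)x^3 - (3/2)x^2 + (119/24)x + 7
(((D + ∇ + Δ) + D) + (S_{-1/2} S_{-3/2} + D + [S_{1/2}, ∇])) f = (27/64)x^4 + 27x^3 - (3/2)x^2 + (125/8)x + 21


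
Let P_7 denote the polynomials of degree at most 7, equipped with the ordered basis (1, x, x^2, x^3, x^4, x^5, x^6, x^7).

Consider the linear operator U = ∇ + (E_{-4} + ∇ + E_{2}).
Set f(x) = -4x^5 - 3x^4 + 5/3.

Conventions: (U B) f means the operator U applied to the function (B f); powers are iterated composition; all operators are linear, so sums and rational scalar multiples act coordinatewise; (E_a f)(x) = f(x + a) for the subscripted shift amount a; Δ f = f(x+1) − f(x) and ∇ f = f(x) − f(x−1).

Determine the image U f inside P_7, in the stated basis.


the result is g(x) = -8x^5 - 6x^4 - 720x^3 + 1836x^2 - 4752x + 9460/3

∇ f = -20x^4 + 28x^3 - 22x^2 + 8x - 1
E_{-4} f = -4x^5 + 77x^4 - 592x^3 + 2272x^2 - 4352x + 9989/3
∇ f = -20x^4 + 28x^3 - 22x^2 + 8x - 1
E_{2} f = -4x^5 - 43x^4 - 184x^3 - 392x^2 - 416x - 523/3
(E_{-4} + ∇ + E_{2}) f = -8x^5 + 14x^4 - 748x^3 + 1858x^2 - 4760x + 9463/3
(∇ + (E_{-4} + ∇ + E_{2})) f = -8x^5 - 6x^4 - 720x^3 + 1836x^2 - 4752x + 9460/3


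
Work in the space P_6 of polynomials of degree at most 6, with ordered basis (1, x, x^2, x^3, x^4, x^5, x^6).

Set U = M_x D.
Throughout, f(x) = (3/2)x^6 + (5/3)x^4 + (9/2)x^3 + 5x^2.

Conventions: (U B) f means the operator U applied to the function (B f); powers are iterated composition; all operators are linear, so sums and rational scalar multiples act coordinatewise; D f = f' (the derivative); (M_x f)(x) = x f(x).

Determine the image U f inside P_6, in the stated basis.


D f = 9x^5 + (20/3)x^3 + (27/2)x^2 + 10x
M_x D f = 9x^6 + (20/3)x^4 + (27/2)x^3 + 10x^2

the result is g(x) = 9x^6 + (20/3)x^4 + (27/2)x^3 + 10x^2


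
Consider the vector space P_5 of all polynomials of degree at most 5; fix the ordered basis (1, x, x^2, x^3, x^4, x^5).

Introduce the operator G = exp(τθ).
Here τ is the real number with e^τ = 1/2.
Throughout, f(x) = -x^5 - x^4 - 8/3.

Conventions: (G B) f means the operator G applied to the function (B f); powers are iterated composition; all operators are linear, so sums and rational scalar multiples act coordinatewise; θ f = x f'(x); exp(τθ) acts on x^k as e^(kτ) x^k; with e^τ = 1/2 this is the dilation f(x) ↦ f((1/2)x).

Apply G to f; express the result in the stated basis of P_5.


exp(τθ) x^k = e^(kτ) x^k; with e^τ = 1/2 this sends x^k to (1/2)^k x^k
x^4 ↦ 1/16 x^4
x^5 ↦ 1/32 x^5
applying this coordinatewise to f: exp(τθ) f = -(1/32)x^5 - (1/16)x^4 - 8/3

the image equals g(x) = -(1/32)x^5 - (1/16)x^4 - 8/3


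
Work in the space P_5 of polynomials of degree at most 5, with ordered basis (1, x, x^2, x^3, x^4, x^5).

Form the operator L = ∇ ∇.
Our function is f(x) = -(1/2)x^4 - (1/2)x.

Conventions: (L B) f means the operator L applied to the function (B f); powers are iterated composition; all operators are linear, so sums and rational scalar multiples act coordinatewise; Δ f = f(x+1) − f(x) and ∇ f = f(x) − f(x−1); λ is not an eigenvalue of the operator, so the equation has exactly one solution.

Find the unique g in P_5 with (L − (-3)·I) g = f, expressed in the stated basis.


the image equals g(x) = -(1/6)x^4 + (2/3)x^2 - (3/2)x + 1/3

write g with unknown coordinates in the stated basis and equate coefficients in (L − (-3)·I) g = f
solving from the highest basis element down gives g = -(1/6)x^4 + (2/3)x^2 - (3/2)x + 1/3
check: L g = -2x^2 + 4x - 1
so L g − (-3)·g = -(1/2)x^4 - (1/2)x = f ✓


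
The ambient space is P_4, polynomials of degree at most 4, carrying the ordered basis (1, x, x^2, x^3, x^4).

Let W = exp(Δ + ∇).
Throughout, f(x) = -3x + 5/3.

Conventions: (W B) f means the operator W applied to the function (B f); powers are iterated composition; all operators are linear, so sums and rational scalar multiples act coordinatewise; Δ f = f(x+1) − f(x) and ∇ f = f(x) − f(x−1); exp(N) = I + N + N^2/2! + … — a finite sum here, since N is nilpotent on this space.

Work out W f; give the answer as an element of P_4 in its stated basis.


g(x) = -3x - 13/3

order-1 term: -6
the series for exp(Δ + ∇) f terminates at order 1
exp(Δ + ∇) f = -3x - 13/3


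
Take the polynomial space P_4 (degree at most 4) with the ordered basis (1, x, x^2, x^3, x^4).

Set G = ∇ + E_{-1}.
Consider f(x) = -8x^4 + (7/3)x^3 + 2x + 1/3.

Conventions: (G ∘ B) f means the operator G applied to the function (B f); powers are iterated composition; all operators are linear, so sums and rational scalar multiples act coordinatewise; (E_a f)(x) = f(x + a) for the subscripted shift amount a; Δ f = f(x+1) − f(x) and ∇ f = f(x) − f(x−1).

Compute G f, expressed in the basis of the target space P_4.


∇ f = -32x^3 + 55x^2 - 39x + 37/3
E_{-1} f = -8x^4 + (103/3)x^3 - 55x^2 + 41x - 12
(∇ + E_{-1}) f = -8x^4 + (7/3)x^3 + 2x + 1/3

the result is g(x) = -8x^4 + (7/3)x^3 + 2x + 1/3


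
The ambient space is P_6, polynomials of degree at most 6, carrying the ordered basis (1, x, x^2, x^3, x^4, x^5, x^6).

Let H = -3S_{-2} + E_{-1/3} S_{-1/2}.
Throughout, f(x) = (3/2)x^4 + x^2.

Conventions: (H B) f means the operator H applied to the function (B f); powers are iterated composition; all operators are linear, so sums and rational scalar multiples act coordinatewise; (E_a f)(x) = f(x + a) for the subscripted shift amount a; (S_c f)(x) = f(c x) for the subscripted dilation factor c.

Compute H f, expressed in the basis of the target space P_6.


the result is g(x) = -(2301/32)x^4 - (1/8)x^3 - (187/16)x^2 - (13/72)x + 25/864

S_{-2} f = 24x^4 + 4x^2
(-3S_{-2}) f = -72x^4 - 12x^2
S_{-1/2} f = (3/32)x^4 + (1/4)x^2
E_{-1/3} S_{-1/2} f = (3/32)x^4 - (1/8)x^3 + (5/16)x^2 - (13/72)x + 25/864
(-3S_{-2} + E_{-1/3} S_{-1/2}) f = -(2301/32)x^4 - (1/8)x^3 - (187/16)x^2 - (13/72)x + 25/864


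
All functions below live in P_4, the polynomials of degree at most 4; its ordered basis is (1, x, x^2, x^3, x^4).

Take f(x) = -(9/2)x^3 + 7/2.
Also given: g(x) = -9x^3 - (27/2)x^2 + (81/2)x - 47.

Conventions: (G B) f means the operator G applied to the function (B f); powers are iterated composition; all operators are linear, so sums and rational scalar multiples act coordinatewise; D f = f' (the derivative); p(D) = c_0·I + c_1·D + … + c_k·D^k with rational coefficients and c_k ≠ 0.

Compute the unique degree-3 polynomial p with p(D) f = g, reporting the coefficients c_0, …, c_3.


D^0 f = -(9/2)x^3 + 7/2
D^1 f = -(27/2)x^2
D^2 f = -27x
D^3 f = -27
matching coefficients of g against c_0 f + c_1 Df + … from the top degree down determines the c_i
solution: c_0 = 2, c_1 = 1, c_2 = -3/2, c_3 = 2

c_0 = 2, c_1 = 1, c_2 = -3/2, c_3 = 2


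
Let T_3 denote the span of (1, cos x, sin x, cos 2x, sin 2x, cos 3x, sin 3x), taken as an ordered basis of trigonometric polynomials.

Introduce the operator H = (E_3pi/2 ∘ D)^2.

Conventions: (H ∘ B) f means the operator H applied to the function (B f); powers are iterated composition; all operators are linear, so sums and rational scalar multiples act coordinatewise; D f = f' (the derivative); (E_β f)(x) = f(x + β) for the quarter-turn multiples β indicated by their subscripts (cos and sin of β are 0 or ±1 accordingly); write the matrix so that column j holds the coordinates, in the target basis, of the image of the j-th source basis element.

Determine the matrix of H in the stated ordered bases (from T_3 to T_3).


image of 1: 0
image of cos x: cos x
image of sin x: sin x
image of cos 2x: -4cos 2x
image of sin 2x: -4sin 2x
image of cos 3x: 9cos 3x
image of sin 3x: 9sin 3x
each image's coordinates form column j of the matrix

the matrix is [[0, 0, 0, 0, 0, 0, 0]; [0, 1, 0, 0, 0, 0, 0]; [0, 0, 1, 0, 0, 0, 0]; [0, 0, 0, -4, 0, 0, 0]; [0, 0, 0, 0, -4, 0, 0]; [0, 0, 0, 0, 0, 9, 0]; [0, 0, 0, 0, 0, 0, 9]] (rows listed top to bottom)


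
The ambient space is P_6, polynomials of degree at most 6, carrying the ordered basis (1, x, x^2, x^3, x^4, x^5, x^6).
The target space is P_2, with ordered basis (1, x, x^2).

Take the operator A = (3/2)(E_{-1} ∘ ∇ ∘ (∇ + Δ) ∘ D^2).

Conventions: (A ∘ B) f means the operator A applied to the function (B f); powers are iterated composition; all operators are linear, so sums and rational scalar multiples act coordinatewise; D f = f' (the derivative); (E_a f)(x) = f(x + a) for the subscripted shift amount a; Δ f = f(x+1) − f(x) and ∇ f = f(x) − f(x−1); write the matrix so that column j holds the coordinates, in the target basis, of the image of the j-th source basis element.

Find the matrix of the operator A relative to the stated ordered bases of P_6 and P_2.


the matrix is [[0, 0, 0, 0, 72, -540, 2880]; [0, 0, 0, 0, 0, 360, -3240]; [0, 0, 0, 0, 0, 0, 1080]] (rows listed top to bottom)

image of 1: 0
image of x: 0
image of x^2: 0
image of x^3: 0
image of x^4: 72
image of x^5: 360x - 540
image of x^6: 1080x^2 - 3240x + 2880
each image's coordinates form column j of the matrix


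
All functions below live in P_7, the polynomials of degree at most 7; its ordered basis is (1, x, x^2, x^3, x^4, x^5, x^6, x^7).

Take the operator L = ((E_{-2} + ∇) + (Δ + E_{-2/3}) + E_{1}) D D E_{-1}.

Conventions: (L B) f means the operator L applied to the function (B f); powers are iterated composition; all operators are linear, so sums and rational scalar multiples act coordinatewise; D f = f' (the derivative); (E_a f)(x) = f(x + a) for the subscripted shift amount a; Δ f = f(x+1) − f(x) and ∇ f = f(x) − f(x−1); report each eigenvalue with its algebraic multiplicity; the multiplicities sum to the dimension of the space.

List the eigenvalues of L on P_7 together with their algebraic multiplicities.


image of 1: 0
image of x: 0
image of x^2: 6
image of x^3: 18x - 16
image of x^4: 36x^2 - 64x + 280/3
image of x^5: 60x^3 - 160x^2 + (1400/3)x - 12760/27
image of x^6: 90x^4 - 320x^3 + 1400x^2 - (25520/9)x + 58900/27
image of x^7: 126x^5 - 560x^4 + (9800/3)x^3 - (89320/9)x^2 + (412300/27)x - 761572/81
the matrix is upper triangular; its diagonal is (0, 0, 0, 0, 0, 0, 0, 0)
for a triangular matrix the eigenvalues are the diagonal entries, with algebraic multiplicity their repetition count

λ = 0 (multiplicity 8)


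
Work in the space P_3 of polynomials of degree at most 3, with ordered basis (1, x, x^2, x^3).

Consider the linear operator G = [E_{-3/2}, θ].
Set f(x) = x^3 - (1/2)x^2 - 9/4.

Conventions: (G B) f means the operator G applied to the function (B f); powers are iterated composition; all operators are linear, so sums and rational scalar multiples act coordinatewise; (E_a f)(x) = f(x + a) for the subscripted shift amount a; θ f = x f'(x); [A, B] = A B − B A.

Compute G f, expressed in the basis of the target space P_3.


the result is g(x) = -(9/2)x^2 + 15x - 99/8

θ f = 3x^3 - x^2
E_{-3/2} θ f = 3x^3 - (29/2)x^2 + (93/4)x - 99/8
E_{-3/2} f = x^3 - 5x^2 + (33/4)x - 27/4
θ E_{-3/2} f = 3x^3 - 10x^2 + (33/4)x
[E_{-3/2}, θ] f = -(9/2)x^2 + 15x - 99/8


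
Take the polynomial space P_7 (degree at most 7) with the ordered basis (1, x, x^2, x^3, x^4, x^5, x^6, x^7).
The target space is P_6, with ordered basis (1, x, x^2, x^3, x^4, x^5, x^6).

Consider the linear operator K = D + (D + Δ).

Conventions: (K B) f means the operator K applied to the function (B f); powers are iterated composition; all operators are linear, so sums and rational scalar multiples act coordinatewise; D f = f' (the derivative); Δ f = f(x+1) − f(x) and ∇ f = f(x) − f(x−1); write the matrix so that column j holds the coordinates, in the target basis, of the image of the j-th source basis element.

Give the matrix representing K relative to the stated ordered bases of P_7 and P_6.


image of 1: 0
image of x: 3
image of x^2: 6x + 1
image of x^3: 9x^2 + 3x + 1
image of x^4: 12x^3 + 6x^2 + 4x + 1
image of x^5: 15x^4 + 10x^3 + 10x^2 + 5x + 1
image of x^6: 18x^5 + 15x^4 + 20x^3 + 15x^2 + 6x + 1
image of x^7: 21x^6 + 21x^5 + 35x^4 + 35x^3 + 21x^2 + 7x + 1
each image's coordinates form column j of the matrix

the matrix is [[0, 3, 1, 1, 1, 1, 1, 1]; [0, 0, 6, 3, 4, 5, 6, 7]; [0, 0, 0, 9, 6, 10, 15, 21]; [0, 0, 0, 0, 12, 10, 20, 35]; [0, 0, 0, 0, 0, 15, 15, 35]; [0, 0, 0, 0, 0, 0, 18, 21]; [0, 0, 0, 0, 0, 0, 0, 21]] (rows listed top to bottom)


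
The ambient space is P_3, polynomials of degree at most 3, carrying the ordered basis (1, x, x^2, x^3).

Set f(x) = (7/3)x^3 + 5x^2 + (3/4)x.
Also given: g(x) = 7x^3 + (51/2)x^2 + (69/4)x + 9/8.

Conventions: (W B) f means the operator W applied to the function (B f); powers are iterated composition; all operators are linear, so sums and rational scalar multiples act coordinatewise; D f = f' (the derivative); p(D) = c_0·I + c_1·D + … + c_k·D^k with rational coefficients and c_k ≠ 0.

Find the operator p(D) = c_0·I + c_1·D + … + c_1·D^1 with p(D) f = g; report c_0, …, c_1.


D^0 f = (7/3)x^3 + 5x^2 + (3/4)x
D^1 f = 7x^2 + 10x + 3/4
matching coefficients of g against c_0 f + c_1 Df + … from the top degree down determines the c_i
solution: c_0 = 3, c_1 = 3/2

c_0 = 3, c_1 = 3/2


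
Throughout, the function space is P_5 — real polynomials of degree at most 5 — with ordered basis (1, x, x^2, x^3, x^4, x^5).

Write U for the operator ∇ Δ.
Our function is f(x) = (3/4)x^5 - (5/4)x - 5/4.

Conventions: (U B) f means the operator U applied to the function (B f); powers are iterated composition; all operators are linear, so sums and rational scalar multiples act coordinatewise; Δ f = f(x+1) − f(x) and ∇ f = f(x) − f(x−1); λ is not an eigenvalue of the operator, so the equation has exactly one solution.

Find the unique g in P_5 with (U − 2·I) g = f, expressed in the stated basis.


write g with unknown coordinates in the stated basis and equate coefficients in (U − 2·I) g = f
solving from the highest basis element down gives g = -(3/8)x^5 - (15/4)x^3 - (25/2)x + 5/8
check: U g = -(15/2)x^3 - (105/4)x
so U g − 2·g = (3/4)x^5 - (5/4)x - 5/4 = f ✓

the image equals g(x) = -(3/8)x^5 - (15/4)x^3 - (25/2)x + 5/8


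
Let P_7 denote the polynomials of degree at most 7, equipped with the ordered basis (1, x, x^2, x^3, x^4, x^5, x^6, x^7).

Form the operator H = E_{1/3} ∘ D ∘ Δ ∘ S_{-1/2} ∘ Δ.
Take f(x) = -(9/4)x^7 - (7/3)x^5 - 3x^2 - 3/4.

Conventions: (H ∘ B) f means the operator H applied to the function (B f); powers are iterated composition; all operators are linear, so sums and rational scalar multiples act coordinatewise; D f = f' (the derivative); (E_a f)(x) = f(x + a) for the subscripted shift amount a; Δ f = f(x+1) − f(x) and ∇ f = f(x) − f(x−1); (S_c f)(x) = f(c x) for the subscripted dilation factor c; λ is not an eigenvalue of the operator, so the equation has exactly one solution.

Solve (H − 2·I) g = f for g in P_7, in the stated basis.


the result is g(x) = (9/8)x^7 + (7/6)x^5 + (945/512)x^4 - (315/256)x^3 + (551/64)x^2 - (15575/3072)x + 31615/18432

write g with unknown coordinates in the stated basis and equate coefficients in (H − 2·I) g = f
solving from the highest basis element down gives g = (9/8)x^7 + (7/6)x^5 + (945/512)x^4 - (315/256)x^3 + (551/64)x^2 - (15575/3072)x + 31615/18432
check: H g = (945/256)x^4 - (315/128)x^3 + (455/32)x^2 - (15575/1536)x + 24703/9216
so H g − 2·g = -(9/4)x^7 - (7/3)x^5 - 3x^2 - 3/4 = f ✓


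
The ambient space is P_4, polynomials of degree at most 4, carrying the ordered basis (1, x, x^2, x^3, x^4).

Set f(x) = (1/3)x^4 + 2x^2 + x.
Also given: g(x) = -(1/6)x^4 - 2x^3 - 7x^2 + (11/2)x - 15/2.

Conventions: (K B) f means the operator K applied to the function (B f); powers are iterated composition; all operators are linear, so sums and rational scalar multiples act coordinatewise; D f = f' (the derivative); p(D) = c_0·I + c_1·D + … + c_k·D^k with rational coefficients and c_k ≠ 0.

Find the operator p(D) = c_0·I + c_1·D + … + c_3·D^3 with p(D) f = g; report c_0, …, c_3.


D^0 f = (1/3)x^4 + 2x^2 + x
D^1 f = (4/3)x^3 + 4x + 1
D^2 f = 4x^2 + 4
D^3 f = 8x
matching coefficients of g against c_0 f + c_1 Df + … from the top degree down determines the c_i
solution: c_0 = -1/2, c_1 = -3/2, c_2 = -3/2, c_3 = 3/2

p(D) = -(1/2)·I − (3/2)·D − (3/2)·D^2 + (3/2)·D^3, i.e. c_0 = -1/2, c_1 = -3/2, c_2 = -3/2, c_3 = 3/2


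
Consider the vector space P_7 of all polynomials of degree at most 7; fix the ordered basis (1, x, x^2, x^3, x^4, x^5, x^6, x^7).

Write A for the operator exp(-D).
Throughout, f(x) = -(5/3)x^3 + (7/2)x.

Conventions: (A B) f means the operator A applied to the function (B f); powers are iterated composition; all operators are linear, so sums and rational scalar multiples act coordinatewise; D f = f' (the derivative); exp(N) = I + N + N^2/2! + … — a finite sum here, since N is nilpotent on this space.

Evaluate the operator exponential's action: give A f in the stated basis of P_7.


g(x) = -(5/3)x^3 + 5x^2 - (3/2)x - 11/6

order-1 term: 5x^2 - 7/2
order-2 term: -5x
order-3 term: 5/3
the series for exp(-D) f terminates at order 3
exp(-D) f = -(5/3)x^3 + 5x^2 - (3/2)x - 11/6


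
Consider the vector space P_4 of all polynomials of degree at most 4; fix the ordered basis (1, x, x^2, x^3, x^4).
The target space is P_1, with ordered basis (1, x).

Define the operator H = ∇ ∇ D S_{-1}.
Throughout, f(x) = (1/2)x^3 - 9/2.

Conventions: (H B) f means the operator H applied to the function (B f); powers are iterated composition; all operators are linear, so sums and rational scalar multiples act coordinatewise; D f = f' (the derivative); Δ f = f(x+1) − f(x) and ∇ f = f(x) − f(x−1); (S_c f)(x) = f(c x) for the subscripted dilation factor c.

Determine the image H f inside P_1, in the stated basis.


S_{-1} f = -(1/2)x^3 - 9/2
D S_{-1} f = -(3/2)x^2
∇ D S_{-1} f = -3x + 3/2
∇ ∇ D S_{-1} f = -3

the image equals g(x) = -3


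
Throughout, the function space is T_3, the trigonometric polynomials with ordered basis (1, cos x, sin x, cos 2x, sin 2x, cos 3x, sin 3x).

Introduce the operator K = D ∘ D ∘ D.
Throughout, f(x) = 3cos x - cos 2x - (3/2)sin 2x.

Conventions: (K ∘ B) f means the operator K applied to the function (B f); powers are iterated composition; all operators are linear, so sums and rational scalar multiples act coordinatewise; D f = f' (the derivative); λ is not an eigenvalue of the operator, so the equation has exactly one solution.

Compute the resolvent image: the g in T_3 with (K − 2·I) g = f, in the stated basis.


write g with unknown coordinates in the stated basis and equate coefficients in (K − 2·I) g = f
solving from the highest basis element down gives g = -(6/5)cos x - (3/5)sin x - (5/34)cos 2x + (11/68)sin 2x
check: K g = (3/5)cos x - (6/5)sin x - (22/17)cos 2x - (20/17)sin 2x
so K g − 2·g = 3cos x - cos 2x - (3/2)sin 2x = f ✓

the result is g(x) = -(6/5)cos x - (3/5)sin x - (5/34)cos 2x + (11/68)sin 2x


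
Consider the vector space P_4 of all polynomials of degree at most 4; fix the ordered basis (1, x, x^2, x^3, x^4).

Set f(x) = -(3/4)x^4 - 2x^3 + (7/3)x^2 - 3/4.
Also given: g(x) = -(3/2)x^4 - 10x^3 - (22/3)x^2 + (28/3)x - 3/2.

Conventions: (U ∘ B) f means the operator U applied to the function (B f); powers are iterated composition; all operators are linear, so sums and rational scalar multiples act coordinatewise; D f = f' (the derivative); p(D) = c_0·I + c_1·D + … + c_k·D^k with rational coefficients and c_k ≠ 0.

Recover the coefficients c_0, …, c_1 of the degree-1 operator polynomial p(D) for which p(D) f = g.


D^0 f = -(3/4)x^4 - 2x^3 + (7/3)x^2 - 3/4
D^1 f = -3x^3 - 6x^2 + (14/3)x
matching coefficients of g against c_0 f + c_1 Df + … from the top degree down determines the c_i
solution: c_0 = 2, c_1 = 2

c_0 = 2, c_1 = 2
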